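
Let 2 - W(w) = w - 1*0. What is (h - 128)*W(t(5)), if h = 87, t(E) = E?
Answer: 123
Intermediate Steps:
W(w) = 2 - w (W(w) = 2 - (w - 1*0) = 2 - (w + 0) = 2 - w)
(h - 128)*W(t(5)) = (87 - 128)*(2 - 1*5) = -41*(2 - 5) = -41*(-3) = 123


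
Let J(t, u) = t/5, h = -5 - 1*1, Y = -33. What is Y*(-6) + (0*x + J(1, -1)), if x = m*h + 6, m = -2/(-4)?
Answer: 991/5 ≈ 198.20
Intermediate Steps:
m = ½ (m = -2*(-¼) = ½ ≈ 0.50000)
h = -6 (h = -5 - 1 = -6)
J(t, u) = t/5 (J(t, u) = t*(⅕) = t/5)
x = 3 (x = (½)*(-6) + 6 = -3 + 6 = 3)
Y*(-6) + (0*x + J(1, -1)) = -33*(-6) + (0*3 + (⅕)*1) = 198 + (0 + ⅕) = 198 + ⅕ = 991/5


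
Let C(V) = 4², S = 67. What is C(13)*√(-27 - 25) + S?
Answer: 67 + 32*I*√13 ≈ 67.0 + 115.38*I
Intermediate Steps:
C(V) = 16
C(13)*√(-27 - 25) + S = 16*√(-27 - 25) + 67 = 16*√(-52) + 67 = 16*(2*I*√13) + 67 = 32*I*√13 + 67 = 67 + 32*I*√13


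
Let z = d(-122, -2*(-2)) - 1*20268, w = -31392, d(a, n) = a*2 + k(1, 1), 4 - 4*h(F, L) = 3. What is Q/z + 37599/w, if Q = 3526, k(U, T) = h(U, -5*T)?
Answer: -391959769/286179936 ≈ -1.3696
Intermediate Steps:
h(F, L) = ¼ (h(F, L) = 1 - ¼*3 = 1 - ¾ = ¼)
k(U, T) = ¼
d(a, n) = ¼ + 2*a (d(a, n) = a*2 + ¼ = 2*a + ¼ = ¼ + 2*a)
z = -82047/4 (z = (¼ + 2*(-122)) - 1*20268 = (¼ - 244) - 20268 = -975/4 - 20268 = -82047/4 ≈ -20512.)
Q/z + 37599/w = 3526/(-82047/4) + 37599/(-31392) = 3526*(-4/82047) + 37599*(-1/31392) = -14104/82047 - 12533/10464 = -391959769/286179936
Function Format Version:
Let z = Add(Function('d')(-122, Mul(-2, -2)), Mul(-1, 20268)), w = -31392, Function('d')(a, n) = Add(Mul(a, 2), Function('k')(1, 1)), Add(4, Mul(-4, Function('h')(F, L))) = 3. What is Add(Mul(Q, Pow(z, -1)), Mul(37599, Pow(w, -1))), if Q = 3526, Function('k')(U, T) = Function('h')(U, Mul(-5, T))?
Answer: Rational(-391959769, 286179936) ≈ -1.3696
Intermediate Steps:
Function('h')(F, L) = Rational(1, 4) (Function('h')(F, L) = Add(1, Mul(Rational(-1, 4), 3)) = Add(1, Rational(-3, 4)) = Rational(1, 4))
Function('k')(U, T) = Rational(1, 4)
Function('d')(a, n) = Add(Rational(1, 4), Mul(2, a)) (Function('d')(a, n) = Add(Mul(a, 2), Rational(1, 4)) = Add(Mul(2, a), Rational(1, 4)) = Add(Rational(1, 4), Mul(2, a)))
z = Rational(-82047, 4) (z = Add(Add(Rational(1, 4), Mul(2, -122)), Mul(-1, 20268)) = Add(Add(Rational(1, 4), -244), -20268) = Add(Rational(-975, 4), -20268) = Rational(-82047, 4) ≈ -20512.)
Add(Mul(Q, Pow(z, -1)), Mul(37599, Pow(w, -1))) = Add(Mul(3526, Pow(Rational(-82047, 4), -1)), Mul(37599, Pow(-31392, -1))) = Add(Mul(3526, Rational(-4, 82047)), Mul(37599, Rational(-1, 31392))) = Add(Rational(-14104, 82047), Rational(-12533, 10464)) = Rational(-391959769, 286179936)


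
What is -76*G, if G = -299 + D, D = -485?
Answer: 59584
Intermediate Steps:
G = -784 (G = -299 - 485 = -784)
-76*G = -76*(-784) = 59584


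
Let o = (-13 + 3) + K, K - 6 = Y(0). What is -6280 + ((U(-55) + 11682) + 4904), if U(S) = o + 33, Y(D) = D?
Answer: 10335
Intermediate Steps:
K = 6 (K = 6 + 0 = 6)
o = -4 (o = (-13 + 3) + 6 = -10 + 6 = -4)
U(S) = 29 (U(S) = -4 + 33 = 29)
-6280 + ((U(-55) + 11682) + 4904) = -6280 + ((29 + 11682) + 4904) = -6280 + (11711 + 4904) = -6280 + 16615 = 10335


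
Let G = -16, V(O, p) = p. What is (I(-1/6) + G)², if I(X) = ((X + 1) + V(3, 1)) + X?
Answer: 1849/9 ≈ 205.44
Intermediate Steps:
I(X) = 2 + 2*X (I(X) = ((X + 1) + 1) + X = ((1 + X) + 1) + X = (2 + X) + X = 2 + 2*X)
(I(-1/6) + G)² = ((2 + 2*(-1/6)) - 16)² = ((2 + 2*(-1*⅙)) - 16)² = ((2 + 2*(-⅙)) - 16)² = ((2 - ⅓) - 16)² = (5/3 - 16)² = (-43/3)² = 1849/9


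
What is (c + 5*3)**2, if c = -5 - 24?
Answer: 196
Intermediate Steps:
c = -29
(c + 5*3)**2 = (-29 + 5*3)**2 = (-29 + 15)**2 = (-14)**2 = 196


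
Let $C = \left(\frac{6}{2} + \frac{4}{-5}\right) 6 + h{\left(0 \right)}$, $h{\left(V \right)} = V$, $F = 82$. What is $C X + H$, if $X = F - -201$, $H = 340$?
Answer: $\frac{20378}{5} \approx 4075.6$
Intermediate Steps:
$C = \frac{66}{5}$ ($C = \left(\frac{6}{2} + \frac{4}{-5}\right) 6 + 0 = \left(6 \cdot \frac{1}{2} + 4 \left(- \frac{1}{5}\right)\right) 6 + 0 = \left(3 - \frac{4}{5}\right) 6 + 0 = \frac{11}{5} \cdot 6 + 0 = \frac{66}{5} + 0 = \frac{66}{5} \approx 13.2$)
$X = 283$ ($X = 82 - -201 = 82 + 201 = 283$)
$C X + H = \frac{66}{5} \cdot 283 + 340 = \frac{18678}{5} + 340 = \frac{20378}{5}$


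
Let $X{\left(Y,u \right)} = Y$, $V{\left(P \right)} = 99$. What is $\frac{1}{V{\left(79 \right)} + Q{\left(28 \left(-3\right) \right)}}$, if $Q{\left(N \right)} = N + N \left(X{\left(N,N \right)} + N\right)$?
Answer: $\frac{1}{14127} \approx 7.0786 \cdot 10^{-5}$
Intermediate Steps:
$Q{\left(N \right)} = N + 2 N^{2}$ ($Q{\left(N \right)} = N + N \left(N + N\right) = N + N 2 N = N + 2 N^{2}$)
$\frac{1}{V{\left(79 \right)} + Q{\left(28 \left(-3\right) \right)}} = \frac{1}{99 + 28 \left(-3\right) \left(1 + 2 \cdot 28 \left(-3\right)\right)} = \frac{1}{99 - 84 \left(1 + 2 \left(-84\right)\right)} = \frac{1}{99 - 84 \left(1 - 168\right)} = \frac{1}{99 - -14028} = \frac{1}{99 + 14028} = \frac{1}{14127}$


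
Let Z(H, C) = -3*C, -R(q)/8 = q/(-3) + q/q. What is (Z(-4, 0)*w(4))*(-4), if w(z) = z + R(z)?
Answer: 0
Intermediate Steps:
R(q) = -8 + 8*q/3 (R(q) = -8*(q/(-3) + q/q) = -8*(q*(-1/3) + 1) = -8*(-q/3 + 1) = -8*(1 - q/3) = -8 + 8*q/3)
w(z) = -8 + 11*z/3 (w(z) = z + (-8 + 8*z/3) = -8 + 11*z/3)
(Z(-4, 0)*w(4))*(-4) = ((-3*0)*(-8 + (11/3)*4))*(-4) = (0*(-8 + 44/3))*(-4) = (0*(20/3))*(-4) = 0*(-4) = 0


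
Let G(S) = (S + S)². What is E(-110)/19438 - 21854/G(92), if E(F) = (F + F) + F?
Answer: -108992633/164523232 ≈ -0.66248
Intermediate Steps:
E(F) = 3*F (E(F) = 2*F + F = 3*F)
G(S) = 4*S² (G(S) = (2*S)² = 4*S²)
E(-110)/19438 - 21854/G(92) = (3*(-110))/19438 - 21854/(4*92²) = -330*1/19438 - 21854/(4*8464) = -165/9719 - 21854/33856 = -165/9719 - 21854*1/33856 = -165/9719 - 10927/16928 = -108992633/164523232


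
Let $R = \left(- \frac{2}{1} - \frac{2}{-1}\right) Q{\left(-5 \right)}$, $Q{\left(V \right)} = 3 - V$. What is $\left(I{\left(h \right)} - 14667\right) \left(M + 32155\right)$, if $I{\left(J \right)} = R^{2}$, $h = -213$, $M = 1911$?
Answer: $-499646022$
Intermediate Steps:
$R = 0$ ($R = \left(- \frac{2}{1} - \frac{2}{-1}\right) \left(3 - -5\right) = \left(\left(-2\right) 1 - -2\right) \left(3 + 5\right) = \left(-2 + 2\right) 8 = 0 \cdot 8 = 0$)
$I{\left(J \right)} = 0$ ($I{\left(J \right)} = 0^{2} = 0$)
$\left(I{\left(h \right)} - 14667\right) \left(M + 32155\right) = \left(0 - 14667\right) \left(1911 + 32155\right) = \left(-14667\right) 34066 = -499646022$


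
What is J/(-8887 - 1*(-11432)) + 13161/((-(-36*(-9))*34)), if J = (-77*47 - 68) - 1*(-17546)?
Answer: 39725333/9345240 ≈ 4.2509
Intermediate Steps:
J = 13859 (J = (-3619 - 68) + 17546 = -3687 + 17546 = 13859)
J/(-8887 - 1*(-11432)) + 13161/((-(-36*(-9))*34)) = 13859/(-8887 - 1*(-11432)) + 13161/((-(-36*(-9))*34)) = 13859/(-8887 + 11432) + 13161/((-324*34)) = 13859/2545 + 13161/((-1*11016)) = 13859*(1/2545) + 13161/(-11016) = 13859/2545 + 13161*(-1/11016) = 13859/2545 - 4387/3672 = 39725333/9345240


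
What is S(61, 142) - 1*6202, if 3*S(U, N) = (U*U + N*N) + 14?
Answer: 5293/3 ≈ 1764.3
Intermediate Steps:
S(U, N) = 14/3 + N**2/3 + U**2/3 (S(U, N) = ((U*U + N*N) + 14)/3 = ((U**2 + N**2) + 14)/3 = ((N**2 + U**2) + 14)/3 = (14 + N**2 + U**2)/3 = 14/3 + N**2/3 + U**2/3)
S(61, 142) - 1*6202 = (14/3 + (1/3)*142**2 + (1/3)*61**2) - 1*6202 = (14/3 + (1/3)*20164 + (1/3)*3721) - 6202 = (14/3 + 20164/3 + 3721/3) - 6202 = 23899/3 - 6202 = 5293/3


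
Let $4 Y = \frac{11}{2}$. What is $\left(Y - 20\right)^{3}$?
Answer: $- \frac{3307949}{512} \approx -6460.8$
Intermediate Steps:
$Y = \frac{11}{8}$ ($Y = \frac{11 \cdot \frac{1}{2}}{4} = \frac{1}{4} \cdot \frac{11}{2} = \frac{11}{8} \approx 1.375$)
$\left(Y - 20\right)^{3} = \left(\frac{11}{8} - 20\right)^{3} = \left(- \frac{149}{8}\right)^{3} = - \frac{3307949}{512}$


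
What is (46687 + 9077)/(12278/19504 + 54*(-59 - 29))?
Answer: -543810528/46335365 ≈ -11.736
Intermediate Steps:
(46687 + 9077)/(12278/19504 + 54*(-59 - 29)) = 55764/(12278*(1/19504) + 54*(-88)) = 55764/(6139/9752 - 4752) = 55764/(-46335365/9752) = 55764*(-9752/46335365) = -543810528/46335365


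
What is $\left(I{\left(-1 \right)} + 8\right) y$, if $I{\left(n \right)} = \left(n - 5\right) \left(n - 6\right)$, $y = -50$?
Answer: $-2500$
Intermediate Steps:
$I{\left(n \right)} = \left(-6 + n\right) \left(-5 + n\right)$ ($I{\left(n \right)} = \left(-5 + n\right) \left(-6 + n\right) = \left(-6 + n\right) \left(-5 + n\right)$)
$\left(I{\left(-1 \right)} + 8\right) y = \left(\left(30 + \left(-1\right)^{2} - -11\right) + 8\right) \left(-50\right) = \left(\left(30 + 1 + 11\right) + 8\right) \left(-50\right) = \left(42 + 8\right) \left(-50\right) = 50 \left(-50\right) = -2500$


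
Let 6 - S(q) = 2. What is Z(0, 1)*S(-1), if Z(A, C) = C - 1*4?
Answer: -12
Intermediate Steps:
S(q) = 4 (S(q) = 6 - 1*2 = 6 - 2 = 4)
Z(A, C) = -4 + C (Z(A, C) = C - 4 = -4 + C)
Z(0, 1)*S(-1) = (-4 + 1)*4 = -3*4 = -12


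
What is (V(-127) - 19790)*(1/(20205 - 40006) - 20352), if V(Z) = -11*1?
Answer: 402989953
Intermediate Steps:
V(Z) = -11
(V(-127) - 19790)*(1/(20205 - 40006) - 20352) = (-11 - 19790)*(1/(20205 - 40006) - 20352) = -19801*(1/(-19801) - 20352) = -19801*(-1/19801 - 20352) = -19801*(-402989953/19801) = 402989953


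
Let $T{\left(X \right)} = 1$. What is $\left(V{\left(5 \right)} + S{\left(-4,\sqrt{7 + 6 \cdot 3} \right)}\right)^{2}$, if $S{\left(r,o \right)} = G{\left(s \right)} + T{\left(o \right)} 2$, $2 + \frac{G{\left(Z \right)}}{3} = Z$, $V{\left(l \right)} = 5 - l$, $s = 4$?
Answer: $64$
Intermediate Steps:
$G{\left(Z \right)} = -6 + 3 Z$
$S{\left(r,o \right)} = 8$ ($S{\left(r,o \right)} = \left(-6 + 3 \cdot 4\right) + 1 \cdot 2 = \left(-6 + 12\right) + 2 = 6 + 2 = 8$)
$\left(V{\left(5 \right)} + S{\left(-4,\sqrt{7 + 6 \cdot 3} \right)}\right)^{2} = \left(\left(5 - 5\right) + 8\right)^{2} = \left(0 + 8\right)^{2} = 8^{2} = 64$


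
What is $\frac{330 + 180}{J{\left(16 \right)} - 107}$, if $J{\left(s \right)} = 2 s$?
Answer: $- \frac{34}{5} \approx -6.8$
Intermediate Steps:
$\frac{330 + 180}{J{\left(16 \right)} - 107} = \frac{330 + 180}{2 \cdot 16 - 107} = \frac{510}{32 - 107} = \frac{510}{-75} = 510 \left(- \frac{1}{75}\right) = - \frac{34}{5}$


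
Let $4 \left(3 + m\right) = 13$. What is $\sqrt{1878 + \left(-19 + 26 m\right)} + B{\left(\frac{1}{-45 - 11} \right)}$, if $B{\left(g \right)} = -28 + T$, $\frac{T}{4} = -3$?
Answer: $-40 + \frac{\sqrt{7462}}{2} \approx 3.1914$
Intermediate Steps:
$m = \frac{1}{4}$ ($m = -3 + \frac{1}{4} \cdot 13 = -3 + \frac{13}{4} = \frac{1}{4} \approx 0.25$)
$T = -12$ ($T = 4 \left(-3\right) = -12$)
$B{\left(g \right)} = -40$ ($B{\left(g \right)} = -28 - 12 = -40$)
$\sqrt{1878 + \left(-19 + 26 m\right)} + B{\left(\frac{1}{-45 - 11} \right)} = \sqrt{1878 + \left(-19 + 26 \cdot \frac{1}{4}\right)} - 40 = \sqrt{1878 + \left(-19 + \frac{13}{2}\right)} - 40 = \sqrt{1878 - \frac{25}{2}} - 40 = \sqrt{\frac{3731}{2}} - 40 = \frac{\sqrt{7462}}{2} - 40 = -40 + \frac{\sqrt{7462}}{2}$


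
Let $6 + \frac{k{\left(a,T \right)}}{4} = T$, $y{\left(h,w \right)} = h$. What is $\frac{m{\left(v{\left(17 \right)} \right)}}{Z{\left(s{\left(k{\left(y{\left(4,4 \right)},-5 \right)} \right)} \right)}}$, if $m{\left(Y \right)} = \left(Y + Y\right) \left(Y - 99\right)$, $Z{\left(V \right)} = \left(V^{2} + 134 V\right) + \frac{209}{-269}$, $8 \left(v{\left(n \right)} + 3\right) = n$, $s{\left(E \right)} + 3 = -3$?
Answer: $- \frac{214931}{945376} \approx -0.22735$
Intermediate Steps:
$k{\left(a,T \right)} = -24 + 4 T$
$s{\left(E \right)} = -6$ ($s{\left(E \right)} = -3 - 3 = -6$)
$v{\left(n \right)} = -3 + \frac{n}{8}$
$Z{\left(V \right)} = - \frac{209}{269} + V^{2} + 134 V$ ($Z{\left(V \right)} = \left(V^{2} + 134 V\right) + 209 \left(- \frac{1}{269}\right) = \left(V^{2} + 134 V\right) - \frac{209}{269} = - \frac{209}{269} + V^{2} + 134 V$)
$m{\left(Y \right)} = 2 Y \left(-99 + Y\right)$
$\frac{m{\left(v{\left(17 \right)} \right)}}{Z{\left(s{\left(k{\left(y{\left(4,4 \right)},-5 \right)} \right)} \right)}} = \frac{2 \left(-3 + \frac{1}{8} \cdot 17\right) \left(-99 + \left(-3 + \frac{1}{8} \cdot 17\right)\right)}{- \frac{209}{269} + \left(-6\right)^{2} + 134 \left(-6\right)} = \frac{2 \left(-3 + \frac{17}{8}\right) \left(-99 + \left(-3 + \frac{17}{8}\right)\right)}{- \frac{209}{269} + 36 - 804} = \frac{2 \left(- \frac{7}{8}\right) \left(-99 - \frac{7}{8}\right)}{- \frac{206801}{269}} = 2 \left(- \frac{7}{8}\right) \left(- \frac{799}{8}\right) \left(- \frac{269}{206801}\right) = \frac{5593}{32} \left(- \frac{269}{206801}\right) = - \frac{214931}{945376}$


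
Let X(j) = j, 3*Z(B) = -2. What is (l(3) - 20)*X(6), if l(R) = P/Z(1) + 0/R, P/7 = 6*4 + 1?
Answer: -1695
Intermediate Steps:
Z(B) = -⅔ (Z(B) = (⅓)*(-2) = -⅔)
P = 175 (P = 7*(6*4 + 1) = 7*(24 + 1) = 7*25 = 175)
l(R) = -525/2 (l(R) = 175/(-⅔) + 0/R = 175*(-3/2) + 0 = -525/2 + 0 = -525/2)
(l(3) - 20)*X(6) = (-525/2 - 20)*6 = -565/2*6 = -1695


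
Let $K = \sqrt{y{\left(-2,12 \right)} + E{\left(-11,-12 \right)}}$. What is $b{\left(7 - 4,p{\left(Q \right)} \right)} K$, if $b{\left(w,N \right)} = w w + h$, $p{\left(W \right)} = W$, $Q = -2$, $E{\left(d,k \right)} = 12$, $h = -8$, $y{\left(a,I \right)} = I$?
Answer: $2 \sqrt{6} \approx 4.899$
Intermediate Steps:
$K = 2 \sqrt{6}$ ($K = \sqrt{12 + 12} = \sqrt{24} = 2 \sqrt{6} \approx 4.899$)
$b{\left(w,N \right)} = -8 + w^{2}$ ($b{\left(w,N \right)} = w w - 8 = w^{2} - 8 = -8 + w^{2}$)
$b{\left(7 - 4,p{\left(Q \right)} \right)} K = \left(-8 + \left(7 - 4\right)^{2}\right) 2 \sqrt{6} = \left(-8 + 3^{2}\right) 2 \sqrt{6} = \left(-8 + 9\right) 2 \sqrt{6} = 1 \cdot 2 \sqrt{6} = 2 \sqrt{6}$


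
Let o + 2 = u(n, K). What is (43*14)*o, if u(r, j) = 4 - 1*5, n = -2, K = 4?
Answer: -1806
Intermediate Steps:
u(r, j) = -1 (u(r, j) = 4 - 5 = -1)
o = -3 (o = -2 - 1 = -3)
(43*14)*o = (43*14)*(-3) = 602*(-3) = -1806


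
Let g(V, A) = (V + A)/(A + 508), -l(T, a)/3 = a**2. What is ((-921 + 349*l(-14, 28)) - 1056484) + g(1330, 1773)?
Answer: -4284291990/2281 ≈ -1.8783e+6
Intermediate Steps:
l(T, a) = -3*a**2
g(V, A) = (A + V)/(508 + A)
((-921 + 349*l(-14, 28)) - 1056484) + g(1330, 1773) = ((-921 + 349*(-3*28**2)) - 1056484) + (1773 + 1330)/(508 + 1773) = ((-921 + 349*(-3*784)) - 1056484) + 3103/2281 = ((-921 + 349*(-2352)) - 1056484) + (1/2281)*3103 = ((-921 - 820848) - 1056484) + 3103/2281 = (-821769 - 1056484) + 3103/2281 = -1878253 + 3103/2281 = -4284291990/2281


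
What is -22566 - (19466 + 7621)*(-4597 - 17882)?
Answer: 608866107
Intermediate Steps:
-22566 - (19466 + 7621)*(-4597 - 17882) = -22566 - 27087*(-22479) = -22566 - 1*(-608888673) = -22566 + 608888673 = 608866107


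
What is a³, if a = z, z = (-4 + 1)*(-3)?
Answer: 729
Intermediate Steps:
z = 9 (z = -3*(-3) = 9)
a = 9
a³ = 9³ = 729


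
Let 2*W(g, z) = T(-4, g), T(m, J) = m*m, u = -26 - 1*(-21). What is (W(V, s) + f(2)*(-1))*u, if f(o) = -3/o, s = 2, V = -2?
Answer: -95/2 ≈ -47.500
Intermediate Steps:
u = -5 (u = -26 + 21 = -5)
T(m, J) = m²
W(g, z) = 8 (W(g, z) = (½)*(-4)² = (½)*16 = 8)
(W(V, s) + f(2)*(-1))*u = (8 - 3/2*(-1))*(-5) = (8 + 3/2)*(-5) = (19/2)*(-5) = -95/2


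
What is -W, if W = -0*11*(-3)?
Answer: 0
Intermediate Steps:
W = 0 (W = -0*(-3) = -1*0 = 0)
-W = -1*0 = 0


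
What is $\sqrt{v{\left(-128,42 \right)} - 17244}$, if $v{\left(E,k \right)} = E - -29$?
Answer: $3 i \sqrt{1927} \approx 131.69 i$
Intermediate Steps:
$v{\left(E,k \right)} = 29 + E$ ($v{\left(E,k \right)} = E + 29 = 29 + E$)
$\sqrt{v{\left(-128,42 \right)} - 17244} = \sqrt{\left(29 - 128\right) - 17244} = \sqrt{-99 - 17244} = \sqrt{-17343} = 3 i \sqrt{1927}$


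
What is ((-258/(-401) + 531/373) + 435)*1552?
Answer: 101459547840/149573 ≈ 6.7833e+5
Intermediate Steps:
((-258/(-401) + 531/373) + 435)*1552 = ((-258*(-1/401) + 531*(1/373)) + 435)*1552 = ((258/401 + 531/373) + 435)*1552 = (309165/149573 + 435)*1552 = (65373420/149573)*1552 = 101459547840/149573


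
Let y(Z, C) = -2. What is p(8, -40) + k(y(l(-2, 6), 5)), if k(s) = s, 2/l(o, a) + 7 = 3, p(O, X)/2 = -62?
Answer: -126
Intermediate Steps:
p(O, X) = -124 (p(O, X) = 2*(-62) = -124)
l(o, a) = -½ (l(o, a) = 2/(-7 + 3) = 2/(-4) = 2*(-¼) = -½)
p(8, -40) + k(y(l(-2, 6), 5)) = -124 - 2 = -126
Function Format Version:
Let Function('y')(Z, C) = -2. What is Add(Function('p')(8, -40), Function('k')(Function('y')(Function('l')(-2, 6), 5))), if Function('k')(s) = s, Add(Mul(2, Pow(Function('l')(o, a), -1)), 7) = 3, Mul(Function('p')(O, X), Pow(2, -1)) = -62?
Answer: -126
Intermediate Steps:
Function('p')(O, X) = -124 (Function('p')(O, X) = Mul(2, -62) = -124)
Function('l')(o, a) = Rational(-1, 2) (Function('l')(o, a) = Mul(2, Pow(Add(-7, 3), -1)) = Mul(2, Pow(-4, -1)) = Mul(2, Rational(-1, 4)) = Rational(-1, 2))
Add(Function('p')(8, -40), Function('k')(Function('y')(Function('l')(-2, 6), 5))) = Add(-124, -2) = -126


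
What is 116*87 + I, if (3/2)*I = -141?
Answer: 9998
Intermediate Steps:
I = -94 (I = (2/3)*(-141) = -94)
116*87 + I = 116*87 - 94 = 10092 - 94 = 9998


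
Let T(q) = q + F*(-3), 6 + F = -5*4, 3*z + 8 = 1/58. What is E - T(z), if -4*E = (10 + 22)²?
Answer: -57653/174 ≈ -331.34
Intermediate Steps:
z = -463/174 (z = -8/3 + (⅓)/58 = -8/3 + (⅓)*(1/58) = -8/3 + 1/174 = -463/174 ≈ -2.6609)
E = -256 (E = -(10 + 22)²/4 = -¼*32² = -¼*1024 = -256)
F = -26 (F = -6 - 5*4 = -6 - 20 = -26)
T(q) = 78 + q (T(q) = q - 26*(-3) = q + 78 = 78 + q)
E - T(z) = -256 - (78 - 463/174) = -256 - 1*13109/174 = -256 - 13109/174 = -57653/174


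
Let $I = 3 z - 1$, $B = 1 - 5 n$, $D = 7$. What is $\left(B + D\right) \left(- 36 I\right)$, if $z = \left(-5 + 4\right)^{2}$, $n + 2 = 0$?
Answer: $-1296$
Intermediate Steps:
$n = -2$ ($n = -2 + 0 = -2$)
$z = 1$ ($z = \left(-1\right)^{2} = 1$)
$B = 11$ ($B = 1 - -10 = 1 + 10 = 11$)
$I = 2$ ($I = 3 \cdot 1 - 1 = 3 - 1 = 2$)
$\left(B + D\right) \left(- 36 I\right) = \left(11 + 7\right) \left(\left(-36\right) 2\right) = 18 \left(-72\right) = -1296$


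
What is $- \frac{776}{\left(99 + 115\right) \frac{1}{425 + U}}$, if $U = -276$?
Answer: $- \frac{57812}{107} \approx -540.3$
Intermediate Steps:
$- \frac{776}{\left(99 + 115\right) \frac{1}{425 + U}} = - \frac{776}{\left(99 + 115\right) \frac{1}{425 - 276}} = - \frac{776}{214 \cdot \frac{1}{149}} = - \frac{776}{\frac{214}{149}} = \left(-776\right) \frac{149}{214} = - \frac{57812}{107}$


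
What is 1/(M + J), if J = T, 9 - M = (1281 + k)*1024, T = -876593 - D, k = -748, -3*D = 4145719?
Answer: -3/121409 ≈ -2.4710e-5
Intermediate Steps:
D = -4145719/3 (D = -1/3*4145719 = -4145719/3 ≈ -1.3819e+6)
T = 1515940/3 (T = -876593 - 1*(-4145719/3) = -876593 + 4145719/3 = 1515940/3 ≈ 5.0531e+5)
M = -545783 (M = 9 - (1281 - 748)*1024 = 9 - 533*1024 = 9 - 1*545792 = 9 - 545792 = -545783)
J = 1515940/3 ≈ 5.0531e+5
1/(M + J) = 1/(-545783 + 1515940/3) = 1/(-121409/3) = -3/121409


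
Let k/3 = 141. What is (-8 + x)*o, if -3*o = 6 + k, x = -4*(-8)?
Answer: -3432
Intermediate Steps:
k = 423 (k = 3*141 = 423)
x = 32
o = -143 (o = -(6 + 423)/3 = -⅓*429 = -143)
(-8 + x)*o = (-8 + 32)*(-143) = 24*(-143) = -3432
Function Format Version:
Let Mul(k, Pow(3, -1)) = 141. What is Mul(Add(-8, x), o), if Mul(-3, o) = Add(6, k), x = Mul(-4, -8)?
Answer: -3432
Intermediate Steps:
k = 423 (k = Mul(3, 141) = 423)
x = 32
o = -143 (o = Mul(Rational(-1, 3), Add(6, 423)) = Mul(Rational(-1, 3), 429) = -143)
Mul(Add(-8, x), o) = Mul(Add(-8, 32), -143) = Mul(24, -143) = -3432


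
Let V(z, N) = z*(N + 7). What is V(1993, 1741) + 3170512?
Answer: 6654276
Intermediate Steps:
V(z, N) = z*(7 + N)
V(1993, 1741) + 3170512 = 1993*(7 + 1741) + 3170512 = 1993*1748 + 3170512 = 3483764 + 3170512 = 6654276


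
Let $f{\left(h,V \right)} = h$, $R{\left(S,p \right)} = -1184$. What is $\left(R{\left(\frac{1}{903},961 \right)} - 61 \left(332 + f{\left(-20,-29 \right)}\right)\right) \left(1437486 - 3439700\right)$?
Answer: $40476758224$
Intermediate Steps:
$\left(R{\left(\frac{1}{903},961 \right)} - 61 \left(332 + f{\left(-20,-29 \right)}\right)\right) \left(1437486 - 3439700\right) = \left(-1184 - 61 \left(332 - 20\right)\right) \left(1437486 - 3439700\right) = \left(-1184 - 19032\right) \left(-2002214\right) = \left(-20216\right) \left(-2002214\right) = 40476758224$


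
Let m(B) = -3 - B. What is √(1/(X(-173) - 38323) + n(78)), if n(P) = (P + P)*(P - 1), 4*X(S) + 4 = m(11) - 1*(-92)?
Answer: √70497693685354/76609 ≈ 109.60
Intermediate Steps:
X(S) = 37/2 (X(S) = -1 + ((-3 - 1*11) - 1*(-92))/4 = -1 + ((-3 - 11) + 92)/4 = -1 + (-14 + 92)/4 = -1 + (¼)*78 = -1 + 39/2 = 37/2)
n(P) = 2*P*(-1 + P) (n(P) = (2*P)*(-1 + P) = 2*P*(-1 + P))
√(1/(X(-173) - 38323) + n(78)) = √(1/(37/2 - 38323) + 2*78*(-1 + 78)) = √(1/(-76609/2) + 2*78*77) = √(-2/76609 + 12012) = √(920227306/76609) = √70497693685354/76609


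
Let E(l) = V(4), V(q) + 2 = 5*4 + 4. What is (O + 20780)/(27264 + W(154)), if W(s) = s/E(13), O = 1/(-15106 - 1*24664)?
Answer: 826420599/1084567670 ≈ 0.76198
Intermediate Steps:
V(q) = 22 (V(q) = -2 + (5*4 + 4) = -2 + (20 + 4) = -2 + 24 = 22)
E(l) = 22
O = -1/39770 (O = 1/(-15106 - 24664) = 1/(-39770) = -1/39770 ≈ -2.5145e-5)
W(s) = s/22
(O + 20780)/(27264 + W(154)) = (-1/39770 + 20780)/(27264 + (1/22)*154) = 826420599/(39770*(27264 + 7)) = (826420599/39770)/27271 = (826420599/39770)*(1/27271) = 826420599/1084567670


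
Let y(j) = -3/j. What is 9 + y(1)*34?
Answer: -93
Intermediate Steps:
9 + y(1)*34 = 9 - 3/1*34 = 9 - 3*1*34 = 9 - 3*34 = 9 - 102 = -93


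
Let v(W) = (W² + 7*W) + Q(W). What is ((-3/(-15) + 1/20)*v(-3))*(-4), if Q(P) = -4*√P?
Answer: 12 + 4*I*√3 ≈ 12.0 + 6.9282*I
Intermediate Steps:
v(W) = W² - 4*√W + 7*W (v(W) = (W² + 7*W) - 4*√W = W² - 4*√W + 7*W)
((-3/(-15) + 1/20)*v(-3))*(-4) = ((-3/(-15) + 1/20)*((-3)² - 4*I*√3 + 7*(-3)))*(-4) = ((-3*(-1/15) + 1*(1/20))*(9 - 4*I*√3 - 21))*(-4) = ((⅕ + 1/20)*(9 - 4*I*√3 - 21))*(-4) = ((-12 - 4*I*√3)/4)*(-4) = (-3 - I*√3)*(-4) = 12 + 4*I*√3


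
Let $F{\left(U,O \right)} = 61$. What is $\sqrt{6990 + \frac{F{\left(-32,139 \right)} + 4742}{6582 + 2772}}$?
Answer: $\frac{\sqrt{67961240678}}{3118} \approx 83.609$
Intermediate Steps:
$\sqrt{6990 + \frac{F{\left(-32,139 \right)} + 4742}{6582 + 2772}} = \sqrt{6990 + \frac{61 + 4742}{6582 + 2772}} = \sqrt{6990 + \frac{4803}{9354}} = \sqrt{6990 + 4803 \cdot \frac{1}{9354}} = \sqrt{6990 + \frac{1601}{3118}} = \sqrt{\frac{21796421}{3118}} = \frac{\sqrt{67961240678}}{3118}$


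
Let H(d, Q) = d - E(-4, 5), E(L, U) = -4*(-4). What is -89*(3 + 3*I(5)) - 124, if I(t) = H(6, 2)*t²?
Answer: 66359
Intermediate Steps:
E(L, U) = 16
H(d, Q) = -16 + d (H(d, Q) = d - 1*16 = d - 16 = -16 + d)
I(t) = -10*t² (I(t) = (-16 + 6)*t² = -10*t²)
-89*(3 + 3*I(5)) - 124 = -89*(3 + 3*(-10*5²)) - 124 = -89*(3 + 3*(-10*25)) - 124 = -89*(3 + 3*(-250)) - 124 = -89*(3 - 750) - 124 = -89*(-747) - 124 = 66483 - 124 = 66359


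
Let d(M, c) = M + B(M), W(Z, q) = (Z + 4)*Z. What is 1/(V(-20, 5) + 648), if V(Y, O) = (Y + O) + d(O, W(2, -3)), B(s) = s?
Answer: 1/643 ≈ 0.0015552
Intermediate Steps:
W(Z, q) = Z*(4 + Z) (W(Z, q) = (4 + Z)*Z = Z*(4 + Z))
d(M, c) = 2*M (d(M, c) = M + M = 2*M)
V(Y, O) = Y + 3*O (V(Y, O) = (Y + O) + 2*O = (O + Y) + 2*O = Y + 3*O)
1/(V(-20, 5) + 648) = 1/((-20 + 3*5) + 648) = 1/((-20 + 15) + 648) = 1/(-5 + 648) = 1/643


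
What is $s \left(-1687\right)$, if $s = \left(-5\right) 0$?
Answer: $0$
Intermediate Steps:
$s = 0$
$s \left(-1687\right) = 0 \left(-1687\right) = 0$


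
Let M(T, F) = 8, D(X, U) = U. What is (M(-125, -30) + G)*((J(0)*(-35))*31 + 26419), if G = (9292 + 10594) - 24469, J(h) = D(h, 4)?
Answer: -101011425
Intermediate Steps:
J(h) = 4
G = -4583 (G = 19886 - 24469 = -4583)
(M(-125, -30) + G)*((J(0)*(-35))*31 + 26419) = (8 - 4583)*((4*(-35))*31 + 26419) = -4575*(-140*31 + 26419) = -4575*(-4340 + 26419) = -4575*22079 = -101011425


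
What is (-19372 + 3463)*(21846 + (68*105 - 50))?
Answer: -460342824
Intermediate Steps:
(-19372 + 3463)*(21846 + (68*105 - 50)) = -15909*(21846 + (7140 - 50)) = -15909*(21846 + 7090) = -15909*28936 = -460342824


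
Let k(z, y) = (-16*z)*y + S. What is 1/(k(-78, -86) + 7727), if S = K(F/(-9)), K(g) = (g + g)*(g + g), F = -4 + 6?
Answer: -81/8067665 ≈ -1.0040e-5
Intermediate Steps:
F = 2
K(g) = 4*g**2 (K(g) = (2*g)*(2*g) = 4*g**2)
S = 16/81 (S = 4*(2/(-9))**2 = 4*(2*(-1/9))**2 = 4*(-2/9)**2 = 4*(4/81) = 16/81 ≈ 0.19753)
k(z, y) = 16/81 - 16*y*z (k(z, y) = (-16*z)*y + 16/81 = -16*y*z + 16/81 = 16/81 - 16*y*z)
1/(k(-78, -86) + 7727) = 1/((16/81 - 16*(-86)*(-78)) + 7727) = 1/((16/81 - 107328) + 7727) = 1/(-8693552/81 + 7727) = 1/(-8067665/81) = -81/8067665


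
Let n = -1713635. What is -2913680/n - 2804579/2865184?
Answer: 9200531383/12752933984 ≈ 0.72144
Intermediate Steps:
-2913680/n - 2804579/2865184 = -2913680/(-1713635) - 2804579/2865184 = -2913680*(-1/1713635) - 2804579*1/2865184 = 7568/4451 - 2804579/2865184 = 9200531383/12752933984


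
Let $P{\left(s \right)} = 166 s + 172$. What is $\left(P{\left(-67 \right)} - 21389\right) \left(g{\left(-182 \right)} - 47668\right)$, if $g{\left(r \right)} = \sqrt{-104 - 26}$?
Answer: $1541535452 - 32339 i \sqrt{130} \approx 1.5415 \cdot 10^{9} - 3.6872 \cdot 10^{5} i$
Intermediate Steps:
$P{\left(s \right)} = 172 + 166 s$
$g{\left(r \right)} = i \sqrt{130}$ ($g{\left(r \right)} = \sqrt{-130} = i \sqrt{130}$)
$\left(P{\left(-67 \right)} - 21389\right) \left(g{\left(-182 \right)} - 47668\right) = \left(\left(172 + 166 \left(-67\right)\right) - 21389\right) \left(i \sqrt{130} - 47668\right) = \left(\left(172 - 11122\right) - 21389\right) \left(-47668 + i \sqrt{130}\right) = \left(-10950 - 21389\right) \left(-47668 + i \sqrt{130}\right) = - 32339 \left(-47668 + i \sqrt{130}\right) = 1541535452 - 32339 i \sqrt{130}$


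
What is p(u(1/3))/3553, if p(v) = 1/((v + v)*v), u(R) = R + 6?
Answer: 9/2565266 ≈ 3.5084e-6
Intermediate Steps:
u(R) = 6 + R
p(v) = 1/(2*v²) (p(v) = 1/(((2*v))*v) = (1/(2*v))/v = 1/(2*v²))
p(u(1/3))/3553 = (1/(2*(6 + 1/3)²))/3553 = (1/(2*(6 + ⅓)²))*(1/3553) = (1/(2*(19/3)²))*(1/3553) = ((½)*(9/361))*(1/3553) = (9/722)*(1/3553) = 9/2565266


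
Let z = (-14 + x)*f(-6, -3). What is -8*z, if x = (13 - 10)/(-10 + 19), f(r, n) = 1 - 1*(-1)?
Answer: 656/3 ≈ 218.67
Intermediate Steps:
f(r, n) = 2 (f(r, n) = 1 + 1 = 2)
x = ⅓ (x = 3/9 = 3*(⅑) = ⅓ ≈ 0.33333)
z = -82/3 (z = (-14 + ⅓)*2 = -41/3*2 = -82/3 ≈ -27.333)
-8*z = -8*(-82/3) = 656/3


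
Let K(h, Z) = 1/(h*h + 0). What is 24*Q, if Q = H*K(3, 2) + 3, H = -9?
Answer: 48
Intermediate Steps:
K(h, Z) = h⁻² (K(h, Z) = 1/(h² + 0) = 1/(h²) = h⁻²)
Q = 2 (Q = -9/3² + 3 = -9*⅑ + 3 = -1 + 3 = 2)
24*Q = 24*2 = 48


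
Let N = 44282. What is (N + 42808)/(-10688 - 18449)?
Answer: -87090/29137 ≈ -2.9890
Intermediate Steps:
(N + 42808)/(-10688 - 18449) = (44282 + 42808)/(-10688 - 18449) = 87090/(-29137) = 87090*(-1/29137) = -87090/29137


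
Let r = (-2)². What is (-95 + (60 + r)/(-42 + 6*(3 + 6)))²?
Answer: 72361/9 ≈ 8040.1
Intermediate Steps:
r = 4
(-95 + (60 + r)/(-42 + 6*(3 + 6)))² = (-95 + (60 + 4)/(-42 + 6*(3 + 6)))² = (-95 + 64/(-42 + 6*9))² = (-95 + 64/(-42 + 54))² = (-95 + 64/12)² = (-95 + 64*(1/12))² = (-95 + 16/3)² = (-269/3)² = 72361/9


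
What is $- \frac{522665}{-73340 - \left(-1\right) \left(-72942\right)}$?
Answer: $\frac{522665}{146282} \approx 3.573$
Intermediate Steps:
$- \frac{522665}{-73340 - \left(-1\right) \left(-72942\right)} = - \frac{522665}{-73340 - 72942} = - \frac{522665}{-146282} = \left(-522665\right) \left(- \frac{1}{146282}\right) = \frac{522665}{146282}$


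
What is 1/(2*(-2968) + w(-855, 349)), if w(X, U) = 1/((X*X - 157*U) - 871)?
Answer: -675361/4008942895 ≈ -0.00016846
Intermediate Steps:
w(X, U) = 1/(-871 + X**2 - 157*U) (w(X, U) = 1/((X**2 - 157*U) - 871) = 1/(-871 + X**2 - 157*U))
1/(2*(-2968) + w(-855, 349)) = 1/(2*(-2968) - 1/(871 - 1*(-855)**2 + 157*349)) = 1/(-5936 - 1/(871 - 1*731025 + 54793)) = 1/(-5936 - 1/(871 - 731025 + 54793)) = 1/(-5936 - 1/(-675361)) = 1/(-5936 - 1*(-1/675361)) = 1/(-5936 + 1/675361) = 1/(-4008942895/675361) = -675361/4008942895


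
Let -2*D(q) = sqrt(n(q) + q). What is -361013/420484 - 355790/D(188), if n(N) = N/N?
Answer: -361013/420484 + 711580*sqrt(21)/63 ≈ 51759.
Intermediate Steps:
n(N) = 1
D(q) = -sqrt(1 + q)/2
-361013/420484 - 355790/D(188) = -361013/420484 - 355790*(-2/sqrt(1 + 188)) = -361013*1/420484 - 355790*(-2*sqrt(21)/63) = -361013/420484 - 355790*(-2*sqrt(21)/63) = -361013/420484 - (-711580)*sqrt(21)/63 = -361013/420484 + 711580*sqrt(21)/63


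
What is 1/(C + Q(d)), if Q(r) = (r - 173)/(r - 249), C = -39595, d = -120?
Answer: -369/14610262 ≈ -2.5256e-5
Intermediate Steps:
Q(r) = (-173 + r)/(-249 + r)
1/(C + Q(d)) = 1/(-39595 + (-173 - 120)/(-249 - 120)) = 1/(-39595 - 293/(-369)) = 1/(-39595 - 1/369*(-293)) = 1/(-39595 + 293/369) = 1/(-14610262/369) = -369/14610262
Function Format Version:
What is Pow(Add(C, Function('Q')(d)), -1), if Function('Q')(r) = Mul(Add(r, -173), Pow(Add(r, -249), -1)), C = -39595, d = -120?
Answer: Rational(-369, 14610262) ≈ -2.5256e-5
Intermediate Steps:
Function('Q')(r) = Mul(Pow(Add(-249, r), -1), Add(-173, r)) (Function('Q')(r) = Mul(Add(-173, r), Pow(Add(-249, r), -1)) = Mul(Pow(Add(-249, r), -1), Add(-173, r)))
Pow(Add(C, Function('Q')(d)), -1) = Pow(Add(-39595, Mul(Pow(Add(-249, -120), -1), Add(-173, -120))), -1) = Pow(Add(-39595, Mul(Pow(-369, -1), -293)), -1) = Pow(Add(-39595, Mul(Rational(-1, 369), -293)), -1) = Pow(Add(-39595, Rational(293, 369)), -1) = Pow(Rational(-14610262, 369), -1) = Rational(-369, 14610262)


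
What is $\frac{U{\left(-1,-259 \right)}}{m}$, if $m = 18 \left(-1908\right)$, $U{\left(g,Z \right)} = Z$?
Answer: $\frac{259}{34344} \approx 0.0075413$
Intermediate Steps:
$m = -34344$
$\frac{U{\left(-1,-259 \right)}}{m} = - \frac{259}{-34344} = \left(-259\right) \left(- \frac{1}{34344}\right) = \frac{259}{34344}$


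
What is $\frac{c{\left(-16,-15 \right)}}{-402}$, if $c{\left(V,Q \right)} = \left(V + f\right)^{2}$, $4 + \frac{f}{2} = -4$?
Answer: $- \frac{512}{201} \approx -2.5473$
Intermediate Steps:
$f = -16$ ($f = -8 + 2 \left(-4\right) = -8 - 8 = -16$)
$c{\left(V,Q \right)} = \left(-16 + V\right)^{2}$ ($c{\left(V,Q \right)} = \left(V - 16\right)^{2} = \left(-16 + V\right)^{2}$)
$\frac{c{\left(-16,-15 \right)}}{-402} = \frac{\left(-16 - 16\right)^{2}}{-402} = \left(-32\right)^{2} \left(- \frac{1}{402}\right) = 1024 \left(- \frac{1}{402}\right) = - \frac{512}{201}$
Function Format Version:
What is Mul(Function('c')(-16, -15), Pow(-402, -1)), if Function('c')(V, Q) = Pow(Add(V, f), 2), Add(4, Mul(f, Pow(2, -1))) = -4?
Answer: Rational(-512, 201) ≈ -2.5473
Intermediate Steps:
f = -16 (f = Add(-8, Mul(2, -4)) = Add(-8, -8) = -16)
Function('c')(V, Q) = Pow(Add(-16, V), 2) (Function('c')(V, Q) = Pow(Add(V, -16), 2) = Pow(Add(-16, V), 2))
Mul(Function('c')(-16, -15), Pow(-402, -1)) = Mul(Pow(Add(-16, -16), 2), Pow(-402, -1)) = Mul(Pow(-32, 2), Rational(-1, 402)) = Mul(1024, Rational(-1, 402)) = Rational(-512, 201)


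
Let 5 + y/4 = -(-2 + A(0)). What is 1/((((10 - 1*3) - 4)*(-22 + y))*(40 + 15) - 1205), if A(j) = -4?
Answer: -1/4175 ≈ -0.00023952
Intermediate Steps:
y = 4 (y = -20 + 4*(-(-2 - 4)) = -20 + 4*(-1*(-6)) = -20 + 4*6 = -20 + 24 = 4)
1/((((10 - 1*3) - 4)*(-22 + y))*(40 + 15) - 1205) = 1/((((10 - 1*3) - 4)*(-22 + 4))*(40 + 15) - 1205) = 1/((((10 - 3) - 4)*(-18))*55 - 1205) = 1/(((7 - 4)*(-18))*55 - 1205) = 1/((3*(-18))*55 - 1205) = 1/(-54*55 - 1205) = 1/(-2970 - 1205) = 1/(-4175) = -1/4175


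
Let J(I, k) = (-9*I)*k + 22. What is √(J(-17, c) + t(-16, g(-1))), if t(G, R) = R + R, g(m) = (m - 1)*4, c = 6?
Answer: 2*√231 ≈ 30.397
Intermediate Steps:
J(I, k) = 22 - 9*I*k (J(I, k) = -9*I*k + 22 = 22 - 9*I*k)
g(m) = -4 + 4*m (g(m) = (-1 + m)*4 = -4 + 4*m)
t(G, R) = 2*R
√(J(-17, c) + t(-16, g(-1))) = √((22 - 9*(-17)*6) + 2*(-4 + 4*(-1))) = √((22 + 918) + 2*(-4 - 4)) = √(940 + 2*(-8)) = √(940 - 16) = √924 = 2*√231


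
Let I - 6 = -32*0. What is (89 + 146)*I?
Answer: 1410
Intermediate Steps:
I = 6 (I = 6 - 32*0 = 6 + 0 = 6)
(89 + 146)*I = (89 + 146)*6 = 235*6 = 1410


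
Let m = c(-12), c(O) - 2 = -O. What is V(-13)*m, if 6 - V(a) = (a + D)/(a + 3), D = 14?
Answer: 427/5 ≈ 85.400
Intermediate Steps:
V(a) = 6 - (14 + a)/(3 + a) (V(a) = 6 - (a + 14)/(a + 3) = 6 - (14 + a)/(3 + a))
c(O) = 2 - O
m = 14 (m = 2 - 1*(-12) = 2 + 12 = 14)
V(-13)*m = ((4 + 5*(-13))/(3 - 13))*14 = ((4 - 65)/(-10))*14 = -1/10*(-61)*14 = (61/10)*14 = 427/5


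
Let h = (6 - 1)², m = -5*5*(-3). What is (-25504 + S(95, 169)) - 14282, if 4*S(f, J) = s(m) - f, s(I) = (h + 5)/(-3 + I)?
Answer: -1910863/48 ≈ -39810.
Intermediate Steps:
m = 75 (m = -25*(-3) = 75)
h = 25 (h = 5² = 25)
s(I) = 30/(-3 + I) (s(I) = (25 + 5)/(-3 + I) = 30/(-3 + I))
S(f, J) = 5/48 - f/4 (S(f, J) = (30/(-3 + 75) - f)/4 = (30/72 - f)/4 = (30*(1/72) - f)/4 = (5/12 - f)/4 = 5/48 - f/4)
(-25504 + S(95, 169)) - 14282 = (-25504 + (5/48 - ¼*95)) - 14282 = (-25504 + (5/48 - 95/4)) - 14282 = (-25504 - 1135/48) - 14282 = -1225327/48 - 14282 = -1910863/48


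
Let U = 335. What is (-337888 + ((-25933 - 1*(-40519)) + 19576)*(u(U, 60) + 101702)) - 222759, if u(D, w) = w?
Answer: 3475832797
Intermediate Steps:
(-337888 + ((-25933 - 1*(-40519)) + 19576)*(u(U, 60) + 101702)) - 222759 = (-337888 + ((-25933 - 1*(-40519)) + 19576)*(60 + 101702)) - 222759 = (-337888 + ((-25933 + 40519) + 19576)*101762) - 222759 = (-337888 + (14586 + 19576)*101762) - 222759 = (-337888 + 34162*101762) - 222759 = (-337888 + 3476393444) - 222759 = 3476055556 - 222759 = 3475832797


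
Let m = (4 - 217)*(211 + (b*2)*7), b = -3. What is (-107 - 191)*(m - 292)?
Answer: 10814122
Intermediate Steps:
m = -35997 (m = (4 - 217)*(211 - 3*2*7) = -213*(211 - 6*7) = -213*(211 - 42) = -213*169 = -35997)
(-107 - 191)*(m - 292) = (-107 - 191)*(-35997 - 292) = -298*(-36289) = 10814122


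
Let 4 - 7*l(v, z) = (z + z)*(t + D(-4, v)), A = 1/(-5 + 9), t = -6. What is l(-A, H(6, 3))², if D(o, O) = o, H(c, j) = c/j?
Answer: 1936/49 ≈ 39.510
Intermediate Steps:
A = ¼ (A = 1/4 = ¼ ≈ 0.25000)
l(v, z) = 4/7 + 20*z/7 (l(v, z) = 4/7 - (z + z)*(-6 - 4)/7 = 4/7 - 2*z*(-10)/7 = 4/7 - (-20)*z/7 = 4/7 + 20*z/7)
l(-A, H(6, 3))² = (4/7 + 20*(6/3)/7)² = (4/7 + 20*(6*(⅓))/7)² = (4/7 + (20/7)*2)² = (4/7 + 40/7)² = (44/7)² = 1936/49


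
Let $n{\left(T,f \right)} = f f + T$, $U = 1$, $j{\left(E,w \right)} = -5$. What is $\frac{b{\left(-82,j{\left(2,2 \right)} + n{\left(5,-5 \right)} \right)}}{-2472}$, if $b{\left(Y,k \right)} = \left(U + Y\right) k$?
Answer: $\frac{675}{824} \approx 0.81917$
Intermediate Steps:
$n{\left(T,f \right)} = T + f^{2}$ ($n{\left(T,f \right)} = f^{2} + T = T + f^{2}$)
$b{\left(Y,k \right)} = k \left(1 + Y\right)$ ($b{\left(Y,k \right)} = \left(1 + Y\right) k = k \left(1 + Y\right)$)
$\frac{b{\left(-82,j{\left(2,2 \right)} + n{\left(5,-5 \right)} \right)}}{-2472} = \frac{\left(-5 + \left(5 + \left(-5\right)^{2}\right)\right) \left(1 - 82\right)}{-2472} = \left(-5 + \left(5 + 25\right)\right) \left(-81\right) \left(- \frac{1}{2472}\right) = \left(-5 + 30\right) \left(-81\right) \left(- \frac{1}{2472}\right) = 25 \left(-81\right) \left(- \frac{1}{2472}\right) = \left(-2025\right) \left(- \frac{1}{2472}\right) = \frac{675}{824}$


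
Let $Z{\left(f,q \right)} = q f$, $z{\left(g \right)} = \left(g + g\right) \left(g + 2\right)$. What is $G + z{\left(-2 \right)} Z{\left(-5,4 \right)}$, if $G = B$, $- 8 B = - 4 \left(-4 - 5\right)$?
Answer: $- \frac{9}{2} \approx -4.5$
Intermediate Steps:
$B = - \frac{9}{2}$ ($B = - \frac{\left(-4\right) \left(-4 - 5\right)}{8} = - \frac{\left(-4\right) \left(-9\right)}{8} = \left(- \frac{1}{8}\right) 36 = - \frac{9}{2} \approx -4.5$)
$G = - \frac{9}{2} \approx -4.5$
$z{\left(g \right)} = 2 g \left(2 + g\right)$
$Z{\left(f,q \right)} = f q$
$G + z{\left(-2 \right)} Z{\left(-5,4 \right)} = - \frac{9}{2} + 2 \left(-2\right) \left(2 - 2\right) \left(\left(-5\right) 4\right) = - \frac{9}{2} + 2 \left(-2\right) 0 \left(-20\right) = - \frac{9}{2} + 0 \left(-20\right) = - \frac{9}{2} + 0 = - \frac{9}{2}$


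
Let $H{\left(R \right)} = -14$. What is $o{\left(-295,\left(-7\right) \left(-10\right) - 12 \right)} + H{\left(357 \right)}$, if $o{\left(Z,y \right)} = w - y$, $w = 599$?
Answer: $527$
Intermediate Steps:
$o{\left(Z,y \right)} = 599 - y$
$o{\left(-295,\left(-7\right) \left(-10\right) - 12 \right)} + H{\left(357 \right)} = \left(599 - \left(\left(-7\right) \left(-10\right) - 12\right)\right) - 14 = \left(599 - \left(70 - 12\right)\right) - 14 = \left(599 - 58\right) - 14 = 541 - 14 = 527$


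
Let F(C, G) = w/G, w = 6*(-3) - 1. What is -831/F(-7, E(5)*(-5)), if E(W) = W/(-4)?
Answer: 20775/76 ≈ 273.36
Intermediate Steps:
E(W) = -W/4 (E(W) = W*(-1/4) = -W/4)
w = -19 (w = -18 - 1 = -19)
F(C, G) = -19/G
-831/F(-7, E(5)*(-5)) = -831/((-19/(-1/4*5*(-5)))) = -831/((-19/((-5/4*(-5))))) = -831/((-19/25/4)) = -831/((-19*4/25)) = -831/(-76/25) = -831*(-25/76) = 20775/76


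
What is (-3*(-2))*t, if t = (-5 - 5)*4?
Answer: -240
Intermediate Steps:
t = -40 (t = -10*4 = -40)
(-3*(-2))*t = -3*(-2)*(-40) = 6*(-40) = -240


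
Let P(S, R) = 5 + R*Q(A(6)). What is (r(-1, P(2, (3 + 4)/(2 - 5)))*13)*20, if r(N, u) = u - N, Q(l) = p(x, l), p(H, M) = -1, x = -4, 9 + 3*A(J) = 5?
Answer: 6500/3 ≈ 2166.7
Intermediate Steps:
A(J) = -4/3 (A(J) = -3 + (⅓)*5 = -3 + 5/3 = -4/3)
Q(l) = -1
P(S, R) = 5 - R (P(S, R) = 5 + R*(-1) = 5 - R)
(r(-1, P(2, (3 + 4)/(2 - 5)))*13)*20 = (((5 - (3 + 4)/(2 - 5)) - 1*(-1))*13)*20 = (((5 - 7/(-3)) + 1)*13)*20 = (((5 - 7*(-1)/3) + 1)*13)*20 = (((5 - 1*(-7/3)) + 1)*13)*20 = (((5 + 7/3) + 1)*13)*20 = ((22/3 + 1)*13)*20 = ((25/3)*13)*20 = (325/3)*20 = 6500/3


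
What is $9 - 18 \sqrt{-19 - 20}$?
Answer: $9 - 18 i \sqrt{39} \approx 9.0 - 112.41 i$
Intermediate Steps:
$9 - 18 \sqrt{-19 - 20} = 9 - 18 \sqrt{-39} = 9 - 18 i \sqrt{39}$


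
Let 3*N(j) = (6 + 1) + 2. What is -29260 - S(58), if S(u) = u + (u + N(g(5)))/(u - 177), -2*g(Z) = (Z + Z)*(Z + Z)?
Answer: -3488781/119 ≈ -29318.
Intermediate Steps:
g(Z) = -2*Z**2 (g(Z) = -(Z + Z)*(Z + Z)/2 = -2*Z*2*Z/2 = -2*Z**2)
N(j) = 3 (N(j) = ((6 + 1) + 2)/3 = (7 + 2)/3 = (1/3)*9 = 3)
S(u) = u + (3 + u)/(-177 + u) (S(u) = u + (u + 3)/(u - 177) = u + (3 + u)/(-177 + u))
-29260 - S(58) = -29260 - (3 + 58**2 - 176*58)/(-177 + 58) = -29260 - (3 + 3364 - 10208)/(-119) = -29260 - (-1)*(-6841)/119 = -29260 - 1*6841/119 = -29260 - 6841/119 = -3488781/119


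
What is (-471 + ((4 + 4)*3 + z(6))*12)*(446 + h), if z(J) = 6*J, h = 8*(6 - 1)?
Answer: 121014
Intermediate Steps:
h = 40 (h = 8*5 = 40)
(-471 + ((4 + 4)*3 + z(6))*12)*(446 + h) = (-471 + ((4 + 4)*3 + 6*6)*12)*(446 + 40) = (-471 + (8*3 + 36)*12)*486 = (-471 + (24 + 36)*12)*486 = (-471 + 60*12)*486 = (-471 + 720)*486 = 249*486 = 121014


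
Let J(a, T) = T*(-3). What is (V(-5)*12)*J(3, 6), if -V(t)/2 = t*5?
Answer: -10800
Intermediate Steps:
J(a, T) = -3*T
V(t) = -10*t (V(t) = -2*t*5 = -10*t)
(V(-5)*12)*J(3, 6) = (-10*(-5)*12)*(-3*6) = (50*12)*(-18) = 600*(-18) = -10800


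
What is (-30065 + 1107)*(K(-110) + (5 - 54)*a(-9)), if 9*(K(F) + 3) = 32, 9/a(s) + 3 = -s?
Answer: 19010927/9 ≈ 2.1123e+6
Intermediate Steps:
a(s) = 9/(-3 - s)
K(F) = 5/9 (K(F) = -3 + (⅑)*32 = -3 + 32/9 = 5/9)
(-30065 + 1107)*(K(-110) + (5 - 54)*a(-9)) = (-30065 + 1107)*(5/9 + (5 - 54)*(-9/(3 - 9))) = -28958*(5/9 - (-441)/(-6)) = -28958*(5/9 - (-441)*(-1)/6) = -28958*(5/9 - 49*3/2) = -28958*(5/9 - 147/2) = -28958*(-1313/18) = 19010927/9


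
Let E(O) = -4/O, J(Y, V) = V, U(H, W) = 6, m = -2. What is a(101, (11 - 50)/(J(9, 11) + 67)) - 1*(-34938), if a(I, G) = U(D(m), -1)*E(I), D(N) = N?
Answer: 3528714/101 ≈ 34938.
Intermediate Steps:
a(I, G) = -24/I (a(I, G) = 6*(-4/I) = -24/I)
a(101, (11 - 50)/(J(9, 11) + 67)) - 1*(-34938) = -24/101 - 1*(-34938) = -24*1/101 + 34938 = -24/101 + 34938 = 3528714/101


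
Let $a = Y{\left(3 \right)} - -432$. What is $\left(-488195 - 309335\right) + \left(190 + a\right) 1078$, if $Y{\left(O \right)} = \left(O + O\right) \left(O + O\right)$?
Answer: $-88206$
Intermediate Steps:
$Y{\left(O \right)} = 4 O^{2}$ ($Y{\left(O \right)} = 2 O 2 O = 4 O^{2}$)
$a = 468$ ($a = 4 \cdot 3^{2} - -432 = 4 \cdot 9 + 432 = 36 + 432 = 468$)
$\left(-488195 - 309335\right) + \left(190 + a\right) 1078 = \left(-488195 - 309335\right) + \left(190 + 468\right) 1078 = \left(-488195 - 309335\right) + 658 \cdot 1078 = -797530 + 709324 = -88206$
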